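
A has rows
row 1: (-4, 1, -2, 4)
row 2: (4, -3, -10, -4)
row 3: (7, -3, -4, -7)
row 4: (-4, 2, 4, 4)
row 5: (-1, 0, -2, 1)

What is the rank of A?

Row reduce to echelon form.
R2 ← R2 + R1: [0, -2, -12, 0]
R3 ← R3 + (7/4)·R1: [0, -5/4, -15/2, 0]
R4 ← R4 − R1: [0, 1, 6, 0]
R5 ← R5 − (1/4)·R1: [0, -1/4, -3/2, 0]
R3 ← R3 − (5/8)·R2: [0, 0, 0, 0]
R4 ← R4 + (1/2)·R2: [0, 0, 0, 0]
R5 ← R5 − (1/8)·R2: [0, 0, 0, 0]
Echelon form has 2 nonzero rows, so rank(A) = 2.

2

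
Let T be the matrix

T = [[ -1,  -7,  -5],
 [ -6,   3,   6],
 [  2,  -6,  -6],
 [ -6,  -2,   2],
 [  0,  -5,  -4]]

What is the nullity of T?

Row reduce to echelon form.
R2 ← R2 − (6)·R1: [0, 45, 36]
R3 ← R3 + (2)·R1: [0, -20, -16]
R4 ← R4 − (6)·R1: [0, 40, 32]
R3 ← R3 + (4/9)·R2: [0, 0, 0]
R4 ← R4 − (8/9)·R2: [0, 0, 0]
R5 ← R5 + (1/9)·R2: [0, 0, 0]
2 nonzero rows, so rank(T) = 2.
T has 3 columns; by rank–nullity, nullity = 3 − 2 = 1.

1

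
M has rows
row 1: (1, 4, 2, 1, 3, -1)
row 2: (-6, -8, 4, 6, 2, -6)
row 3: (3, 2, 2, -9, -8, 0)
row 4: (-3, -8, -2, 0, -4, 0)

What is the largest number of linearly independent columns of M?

3

Row reduce to echelon form.
R2 ← R2 + (6)·R1: [0, 16, 16, 12, 20, -12]
R3 ← R3 − (3)·R1: [0, -10, -4, -12, -17, 3]
R4 ← R4 + (3)·R1: [0, 4, 4, 3, 5, -3]
R3 ← R3 + (5/8)·R2: [0, 0, 6, -9/2, -9/2, -9/2]
R4 ← R4 − (1/4)·R2: [0, 0, 0, 0, 0, 0]
Echelon form has 3 nonzero rows, so rank(M) = 3.
The rank gives the maximum number of linearly independent columns: 3.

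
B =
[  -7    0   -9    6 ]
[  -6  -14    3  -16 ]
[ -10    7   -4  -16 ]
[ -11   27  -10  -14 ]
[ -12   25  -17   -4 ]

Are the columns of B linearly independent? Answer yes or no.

yes

Row reduce B to echelon form.
R2 ← R2 − (6/7)·R1: [0, -14, 75/7, -148/7]
R3 ← R3 − (10/7)·R1: [0, 7, 62/7, -172/7]
R4 ← R4 − (11/7)·R1: [0, 27, 29/7, -164/7]
R5 ← R5 − (12/7)·R1: [0, 25, -11/7, -100/7]
R3 ← R3 + (1/2)·R2: [0, 0, 199/14, -246/7]
R4 ← R4 + (27/14)·R2: [0, 0, 2431/98, -3146/49]
R5 ← R5 + (25/14)·R2: [0, 0, 1721/98, -2550/49]
R4 ← R4 − (2431/1393)·R3: [0, 0, 0, -572/199]
R5 ← R5 − (1721/1393)·R3: [0, 0, 0, -1716/199]
R5 ← R5 − (3)·R4: [0, 0, 0, 0]
4 pivots among 4 columns.
Every column is a pivot column, so the columns are linearly independent.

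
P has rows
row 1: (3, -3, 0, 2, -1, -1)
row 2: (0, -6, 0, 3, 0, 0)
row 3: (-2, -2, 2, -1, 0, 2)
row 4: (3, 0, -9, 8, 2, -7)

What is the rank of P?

3

Row reduce to echelon form.
R3 ← R3 + (2/3)·R1: [0, -4, 2, 1/3, -2/3, 4/3]
R4 ← R4 − R1: [0, 3, -9, 6, 3, -6]
R3 ← R3 − (2/3)·R2: [0, 0, 2, -5/3, -2/3, 4/3]
R4 ← R4 + (1/2)·R2: [0, 0, -9, 15/2, 3, -6]
R4 ← R4 + (9/2)·R3: [0, 0, 0, 0, 0, 0]
Echelon form has 3 nonzero rows, so rank(P) = 3.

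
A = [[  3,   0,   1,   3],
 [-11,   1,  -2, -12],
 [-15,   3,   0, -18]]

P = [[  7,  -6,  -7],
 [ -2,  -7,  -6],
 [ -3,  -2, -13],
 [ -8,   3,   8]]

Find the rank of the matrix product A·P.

First compute AP:
[[ -6, -11, -10],
 [ 23,  27,   1],
 [ 33,  15, -57]]
Now row reduce the product.
R2 ← R2 + (23/6)·R1: [0, -91/6, -112/3]
R3 ← R3 + (11/2)·R1: [0, -91/2, -112]
R3 ← R3 − (3)·R2: [0, 0, 0]
2 nonzero rows, so rank(AP) = 2.

2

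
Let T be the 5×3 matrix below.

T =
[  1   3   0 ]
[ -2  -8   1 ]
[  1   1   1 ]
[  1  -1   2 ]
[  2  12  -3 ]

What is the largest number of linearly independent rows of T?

2

Row reduce to echelon form.
R2 ← R2 + (2)·R1: [0, -2, 1]
R3 ← R3 − R1: [0, -2, 1]
R4 ← R4 − R1: [0, -4, 2]
R5 ← R5 − (2)·R1: [0, 6, -3]
R3 ← R3 − R2: [0, 0, 0]
R4 ← R4 − (2)·R2: [0, 0, 0]
R5 ← R5 + (3)·R2: [0, 0, 0]
Echelon form has 2 nonzero rows, so rank(T) = 2.
The rank gives the maximum number of linearly independent rows: 2.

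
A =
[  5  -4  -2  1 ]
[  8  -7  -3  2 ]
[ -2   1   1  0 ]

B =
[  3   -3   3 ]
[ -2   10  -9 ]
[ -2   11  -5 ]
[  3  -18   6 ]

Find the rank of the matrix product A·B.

First compute AB:
[[ 30, -95,  67],
 [ 50, -163, 114],
 [-10,  27, -20]]
Now row reduce the product.
R2 ← R2 − (5/3)·R1: [0, -14/3, 7/3]
R3 ← R3 + (1/3)·R1: [0, -14/3, 7/3]
R3 ← R3 − R2: [0, 0, 0]
2 nonzero rows, so rank(AB) = 2.

2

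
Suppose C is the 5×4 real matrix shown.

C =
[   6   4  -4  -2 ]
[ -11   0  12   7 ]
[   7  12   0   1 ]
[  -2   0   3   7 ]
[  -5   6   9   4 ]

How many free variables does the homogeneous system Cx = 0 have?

1

Row reduce to echelon form.
R2 ← R2 + (11/6)·R1: [0, 22/3, 14/3, 10/3]
R3 ← R3 − (7/6)·R1: [0, 22/3, 14/3, 10/3]
R4 ← R4 + (1/3)·R1: [0, 4/3, 5/3, 19/3]
R5 ← R5 + (5/6)·R1: [0, 28/3, 17/3, 7/3]
R3 ← R3 − R2: [0, 0, 0, 0]
R4 ← R4 − (2/11)·R2: [0, 0, 9/11, 63/11]
R5 ← R5 − (14/11)·R2: [0, 0, -3/11, -21/11]
Swap R3 ↔ R4
R5 ← R5 + (1/3)·R3: [0, 0, 0, 0]
3 nonzero rows, so rank(C) = 3.
C has 4 columns; by rank–nullity, nullity = 4 − 3 = 1.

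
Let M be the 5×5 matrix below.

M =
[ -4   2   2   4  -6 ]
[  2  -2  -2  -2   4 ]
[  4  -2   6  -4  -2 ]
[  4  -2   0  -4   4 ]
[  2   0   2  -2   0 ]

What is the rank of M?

Row reduce to echelon form.
R2 ← R2 + (1/2)·R1: [0, -1, -1, 0, 1]
R3 ← R3 + R1: [0, 0, 8, 0, -8]
R4 ← R4 + R1: [0, 0, 2, 0, -2]
R5 ← R5 + (1/2)·R1: [0, 1, 3, 0, -3]
R5 ← R5 + R2: [0, 0, 2, 0, -2]
R4 ← R4 − (1/4)·R3: [0, 0, 0, 0, 0]
R5 ← R5 − (1/4)·R3: [0, 0, 0, 0, 0]
Echelon form has 3 nonzero rows, so rank(M) = 3.

3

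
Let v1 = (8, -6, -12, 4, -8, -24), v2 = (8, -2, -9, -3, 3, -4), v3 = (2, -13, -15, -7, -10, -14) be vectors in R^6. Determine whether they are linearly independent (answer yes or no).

yes

Form the matrix with these vectors as rows and row reduce.
R2 ← R2 − R1: [0, 4, 3, -7, 11, 20]
R3 ← R3 − (1/4)·R1: [0, -23/2, -12, -8, -8, -8]
R3 ← R3 + (23/8)·R2: [0, 0, -27/8, -225/8, 189/8, 99/2]
3 nonzero rows, so the 3 vectors span a space of dimension 3.
Since 3 = 3, the vectors are linearly independent.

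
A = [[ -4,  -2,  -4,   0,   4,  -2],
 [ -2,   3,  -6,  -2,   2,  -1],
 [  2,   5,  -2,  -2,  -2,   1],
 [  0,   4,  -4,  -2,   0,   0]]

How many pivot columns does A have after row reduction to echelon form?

2

Row reduce to echelon form.
R2 ← R2 − (1/2)·R1: [0, 4, -4, -2, 0, 0]
R3 ← R3 + (1/2)·R1: [0, 4, -4, -2, 0, 0]
R3 ← R3 − R2: [0, 0, 0, 0, 0, 0]
R4 ← R4 − R2: [0, 0, 0, 0, 0, 0]
Echelon form has 2 nonzero rows, so rank(A) = 2.
Each nonzero row contributes one pivot column: 2 pivot columns.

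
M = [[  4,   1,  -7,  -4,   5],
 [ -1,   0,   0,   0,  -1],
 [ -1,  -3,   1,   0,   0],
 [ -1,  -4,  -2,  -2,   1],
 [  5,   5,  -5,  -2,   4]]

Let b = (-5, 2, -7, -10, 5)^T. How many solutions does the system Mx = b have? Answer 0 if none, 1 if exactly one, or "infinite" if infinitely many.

Row reduce the augmented matrix [M | b].
R2 ← R2 + (1/4)·R1: [0, 1/4, -7/4, -1, 1/4, 3/4]
R3 ← R3 + (1/4)·R1: [0, -11/4, -3/4, -1, 5/4, -33/4]
R4 ← R4 + (1/4)·R1: [0, -15/4, -15/4, -3, 9/4, -45/4]
R5 ← R5 − (5/4)·R1: [0, 15/4, 15/4, 3, -9/4, 45/4]
R3 ← R3 + (11)·R2: [0, 0, -20, -12, 4, 0]
R4 ← R4 + (15)·R2: [0, 0, -30, -18, 6, 0]
R5 ← R5 − (15)·R2: [0, 0, 30, 18, -6, 0]
R4 ← R4 − (3/2)·R3: [0, 0, 0, 0, 0, 0]
R5 ← R5 + (3/2)·R3: [0, 0, 0, 0, 0, 0]
The echelon form has 3 nonzero rows, and every pivot lies in the first 5 columns, so rank(M) = rank([M|b]) = 3.
The system is consistent.
rank = 3 < 5 unknowns, so there are infinitely many solutions.

infinite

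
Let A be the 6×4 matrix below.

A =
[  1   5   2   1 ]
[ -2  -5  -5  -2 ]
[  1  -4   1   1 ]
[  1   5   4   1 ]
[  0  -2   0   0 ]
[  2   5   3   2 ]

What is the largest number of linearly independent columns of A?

3

Row reduce to echelon form.
R2 ← R2 + (2)·R1: [0, 5, -1, 0]
R3 ← R3 − R1: [0, -9, -1, 0]
R4 ← R4 − R1: [0, 0, 2, 0]
R6 ← R6 − (2)·R1: [0, -5, -1, 0]
R3 ← R3 + (9/5)·R2: [0, 0, -14/5, 0]
R5 ← R5 + (2/5)·R2: [0, 0, -2/5, 0]
R6 ← R6 + R2: [0, 0, -2, 0]
R4 ← R4 + (5/7)·R3: [0, 0, 0, 0]
R5 ← R5 − (1/7)·R3: [0, 0, 0, 0]
R6 ← R6 − (5/7)·R3: [0, 0, 0, 0]
Echelon form has 3 nonzero rows, so rank(A) = 3.
The rank gives the maximum number of linearly independent columns: 3.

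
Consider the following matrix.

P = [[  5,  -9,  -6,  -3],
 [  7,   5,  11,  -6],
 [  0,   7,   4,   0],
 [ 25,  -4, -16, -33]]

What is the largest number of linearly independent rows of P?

4

Row reduce to echelon form.
R2 ← R2 − (7/5)·R1: [0, 88/5, 97/5, -9/5]
R4 ← R4 − (5)·R1: [0, 41, 14, -18]
R3 ← R3 − (35/88)·R2: [0, 0, -327/88, 63/88]
R4 ← R4 − (205/88)·R2: [0, 0, -2745/88, -1215/88]
R4 ← R4 − (915/109)·R3: [0, 0, 0, -2160/109]
Echelon form has 4 nonzero rows, so rank(P) = 4.
The rank gives the maximum number of linearly independent rows: 4.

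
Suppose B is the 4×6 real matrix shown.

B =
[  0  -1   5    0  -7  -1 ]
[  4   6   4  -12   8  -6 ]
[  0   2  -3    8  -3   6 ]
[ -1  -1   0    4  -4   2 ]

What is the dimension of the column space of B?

Row reduce to echelon form.
Swap R1 ↔ R2
R4 ← R4 + (1/4)·R1: [0, 1/2, 1, 1, -2, 1/2]
R3 ← R3 + (2)·R2: [0, 0, 7, 8, -17, 4]
R4 ← R4 + (1/2)·R2: [0, 0, 7/2, 1, -11/2, 0]
R4 ← R4 − (1/2)·R3: [0, 0, 0, -3, 3, -2]
Echelon form has 4 nonzero rows, so rank(B) = 4.
The column space has dimension equal to the rank: 4.

4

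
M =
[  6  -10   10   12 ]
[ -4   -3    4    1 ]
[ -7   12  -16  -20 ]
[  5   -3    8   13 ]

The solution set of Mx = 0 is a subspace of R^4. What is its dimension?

1

Row reduce to echelon form.
R2 ← R2 + (2/3)·R1: [0, -29/3, 32/3, 9]
R3 ← R3 + (7/6)·R1: [0, 1/3, -13/3, -6]
R4 ← R4 − (5/6)·R1: [0, 16/3, -1/3, 3]
R3 ← R3 + (1/29)·R2: [0, 0, -115/29, -165/29]
R4 ← R4 + (16/29)·R2: [0, 0, 161/29, 231/29]
R4 ← R4 + (7/5)·R3: [0, 0, 0, 0]
3 nonzero rows, so rank(M) = 3.
M has 4 columns; by rank–nullity, nullity = 4 − 3 = 1.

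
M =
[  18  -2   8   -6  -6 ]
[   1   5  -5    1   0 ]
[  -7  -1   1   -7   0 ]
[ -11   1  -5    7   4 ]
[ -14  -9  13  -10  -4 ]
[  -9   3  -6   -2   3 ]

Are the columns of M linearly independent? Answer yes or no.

no

Row reduce M to echelon form.
R2 ← R2 − (1/18)·R1: [0, 46/9, -49/9, 4/3, 1/3]
R3 ← R3 + (7/18)·R1: [0, -16/9, 37/9, -28/3, -7/3]
R4 ← R4 + (11/18)·R1: [0, -2/9, -1/9, 10/3, 1/3]
R5 ← R5 + (7/9)·R1: [0, -95/9, 173/9, -44/3, -26/3]
R6 ← R6 + (1/2)·R1: [0, 2, -2, -5, 0]
R3 ← R3 + (8/23)·R2: [0, 0, 51/23, -204/23, -51/23]
R4 ← R4 + (1/23)·R2: [0, 0, -8/23, 78/23, 8/23]
R5 ← R5 + (95/46)·R2: [0, 0, 367/46, -274/23, -367/46]
R6 ← R6 − (9/23)·R2: [0, 0, 3/23, -127/23, -3/23]
R4 ← R4 + (8/51)·R3: [0, 0, 0, 2, 0]
R5 ← R5 − (367/102)·R3: [0, 0, 0, 20, 0]
R6 ← R6 − (1/17)·R3: [0, 0, 0, -5, 0]
R5 ← R5 − (10)·R4: [0, 0, 0, 0, 0]
R6 ← R6 + (5/2)·R4: [0, 0, 0, 0, 0]
4 pivots among 5 columns.
Only 4 < 5 pivot columns, so the columns are linearly dependent.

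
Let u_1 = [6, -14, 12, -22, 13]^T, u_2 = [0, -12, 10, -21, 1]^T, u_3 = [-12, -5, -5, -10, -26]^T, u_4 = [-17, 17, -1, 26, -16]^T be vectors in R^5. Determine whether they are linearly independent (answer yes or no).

Form the matrix with these vectors as rows and row reduce.
R3 ← R3 + (2)·R1: [0, -33, 19, -54, 0]
R4 ← R4 + (17/6)·R1: [0, -68/3, 33, -109/3, 125/6]
R3 ← R3 − (11/4)·R2: [0, 0, -17/2, 15/4, -11/4]
R4 ← R4 − (17/9)·R2: [0, 0, 127/9, 10/3, 341/18]
R4 ← R4 + (254/153)·R3: [0, 0, 0, 325/34, 2200/153]
4 nonzero rows, so the 4 vectors span a space of dimension 4.
Since 4 = 4, the vectors are linearly independent.

yes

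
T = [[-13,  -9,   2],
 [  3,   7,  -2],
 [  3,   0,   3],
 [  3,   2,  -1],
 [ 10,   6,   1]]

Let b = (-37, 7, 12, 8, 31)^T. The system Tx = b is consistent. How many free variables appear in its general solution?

0

Row reduce the augmented matrix [T | b].
R2 ← R2 + (3/13)·R1: [0, 64/13, -20/13, -20/13]
R3 ← R3 + (3/13)·R1: [0, -27/13, 45/13, 45/13]
R4 ← R4 + (3/13)·R1: [0, -1/13, -7/13, -7/13]
R5 ← R5 + (10/13)·R1: [0, -12/13, 33/13, 33/13]
R3 ← R3 + (27/64)·R2: [0, 0, 45/16, 45/16]
R4 ← R4 + (1/64)·R2: [0, 0, -9/16, -9/16]
R5 ← R5 + (3/16)·R2: [0, 0, 9/4, 9/4]
R4 ← R4 + (1/5)·R3: [0, 0, 0, 0]
R5 ← R5 − (4/5)·R3: [0, 0, 0, 0]
The echelon form has 3 nonzero rows, and every pivot lies in the first 3 columns, so rank(T) = rank([T|b]) = 3.
The system is consistent.
Free variables = (unknowns) − (rank) = 3 − 3 = 0.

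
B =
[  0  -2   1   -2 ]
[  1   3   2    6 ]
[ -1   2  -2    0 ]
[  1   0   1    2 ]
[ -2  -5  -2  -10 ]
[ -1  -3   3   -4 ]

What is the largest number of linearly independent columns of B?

3

Row reduce to echelon form.
Swap R1 ↔ R2
R3 ← R3 + R1: [0, 5, 0, 6]
R4 ← R4 − R1: [0, -3, -1, -4]
R5 ← R5 + (2)·R1: [0, 1, 2, 2]
R6 ← R6 + R1: [0, 0, 5, 2]
R3 ← R3 + (5/2)·R2: [0, 0, 5/2, 1]
R4 ← R4 − (3/2)·R2: [0, 0, -5/2, -1]
R5 ← R5 + (1/2)·R2: [0, 0, 5/2, 1]
R4 ← R4 + R3: [0, 0, 0, 0]
R5 ← R5 − R3: [0, 0, 0, 0]
R6 ← R6 − (2)·R3: [0, 0, 0, 0]
Echelon form has 3 nonzero rows, so rank(B) = 3.
The rank gives the maximum number of linearly independent columns: 3.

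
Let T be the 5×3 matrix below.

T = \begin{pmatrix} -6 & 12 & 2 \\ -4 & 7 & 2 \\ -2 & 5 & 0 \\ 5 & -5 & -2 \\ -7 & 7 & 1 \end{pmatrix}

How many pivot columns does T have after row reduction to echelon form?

3

Row reduce to echelon form.
R2 ← R2 − (2/3)·R1: [0, -1, 2/3]
R3 ← R3 − (1/3)·R1: [0, 1, -2/3]
R4 ← R4 + (5/6)·R1: [0, 5, -1/3]
R5 ← R5 − (7/6)·R1: [0, -7, -4/3]
R3 ← R3 + R2: [0, 0, 0]
R4 ← R4 + (5)·R2: [0, 0, 3]
R5 ← R5 − (7)·R2: [0, 0, -6]
Swap R3 ↔ R4
R5 ← R5 + (2)·R3: [0, 0, 0]
Echelon form has 3 nonzero rows, so rank(T) = 3.
Each nonzero row contributes one pivot column: 3 pivot columns.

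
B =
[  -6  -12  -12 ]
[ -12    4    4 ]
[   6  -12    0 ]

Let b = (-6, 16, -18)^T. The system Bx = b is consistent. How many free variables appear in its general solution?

Row reduce the augmented matrix [B | b].
R2 ← R2 − (2)·R1: [0, 28, 28, 28]
R3 ← R3 + R1: [0, -24, -12, -24]
R3 ← R3 + (6/7)·R2: [0, 0, 12, 0]
The echelon form has 3 nonzero rows, and every pivot lies in the first 3 columns, so rank(B) = rank([B|b]) = 3.
The system is consistent.
Free variables = (unknowns) − (rank) = 3 − 3 = 0.

0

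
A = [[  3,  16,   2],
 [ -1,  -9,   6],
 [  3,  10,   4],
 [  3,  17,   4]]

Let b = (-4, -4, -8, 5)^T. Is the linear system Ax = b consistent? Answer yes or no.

Row reduce the augmented matrix [A | b].
R2 ← R2 + (1/3)·R1: [0, -11/3, 20/3, -16/3]
R3 ← R3 − R1: [0, -6, 2, -4]
R4 ← R4 − R1: [0, 1, 2, 9]
R3 ← R3 − (18/11)·R2: [0, 0, -98/11, 52/11]
R4 ← R4 + (3/11)·R2: [0, 0, 42/11, 83/11]
R4 ← R4 + (3/7)·R3: [0, 0, 0, 67/7]
The echelon form has 4 nonzero rows; the last pivot sits in the augmented column, so rank(A) = 3 but rank([A|b]) = 4.
Since the ranks differ, the system is inconsistent.

no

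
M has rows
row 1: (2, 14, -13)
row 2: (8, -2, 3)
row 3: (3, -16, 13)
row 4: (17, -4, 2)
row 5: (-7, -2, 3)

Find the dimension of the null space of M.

Row reduce to echelon form.
R2 ← R2 − (4)·R1: [0, -58, 55]
R3 ← R3 − (3/2)·R1: [0, -37, 65/2]
R4 ← R4 − (17/2)·R1: [0, -123, 225/2]
R5 ← R5 + (7/2)·R1: [0, 47, -85/2]
R3 ← R3 − (37/58)·R2: [0, 0, -75/29]
R4 ← R4 − (123/58)·R2: [0, 0, -120/29]
R5 ← R5 + (47/58)·R2: [0, 0, 60/29]
R4 ← R4 − (8/5)·R3: [0, 0, 0]
R5 ← R5 + (4/5)·R3: [0, 0, 0]
3 nonzero rows, so rank(M) = 3.
M has 3 columns; by rank–nullity, nullity = 3 − 3 = 0.

0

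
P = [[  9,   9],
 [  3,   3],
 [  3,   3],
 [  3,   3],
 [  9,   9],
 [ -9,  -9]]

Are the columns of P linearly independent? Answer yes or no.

Row reduce P to echelon form.
R2 ← R2 − (1/3)·R1: [0, 0]
R3 ← R3 − (1/3)·R1: [0, 0]
R4 ← R4 − (1/3)·R1: [0, 0]
R5 ← R5 − R1: [0, 0]
R6 ← R6 + R1: [0, 0]
1 pivot among 2 columns.
Only 1 < 2 pivot columns, so the columns are linearly dependent.

no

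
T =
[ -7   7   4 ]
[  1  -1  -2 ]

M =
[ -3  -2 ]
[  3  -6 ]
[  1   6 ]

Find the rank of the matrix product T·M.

First compute TM:
[[ 46,  -4],
 [ -8,  -8]]
Now row reduce the product.
R2 ← R2 + (4/23)·R1: [0, -200/23]
2 nonzero rows, so rank(TM) = 2.

2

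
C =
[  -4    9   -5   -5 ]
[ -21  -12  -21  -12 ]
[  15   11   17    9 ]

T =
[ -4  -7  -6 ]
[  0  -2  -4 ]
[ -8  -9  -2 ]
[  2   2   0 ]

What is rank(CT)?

2

First compute CT:
[[ 46,  45,  -2],
 [228, 336, 216],
 [-178, -262, -168]]
Now row reduce the product.
R2 ← R2 − (114/23)·R1: [0, 2598/23, 5196/23]
R3 ← R3 + (89/23)·R1: [0, -2021/23, -4042/23]
R3 ← R3 + (2021/2598)·R2: [0, 0, 0]
2 nonzero rows, so rank(CT) = 2.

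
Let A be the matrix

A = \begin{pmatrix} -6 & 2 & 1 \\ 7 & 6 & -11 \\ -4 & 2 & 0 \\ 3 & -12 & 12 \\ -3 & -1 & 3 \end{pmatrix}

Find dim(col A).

3

Row reduce to echelon form.
R2 ← R2 + (7/6)·R1: [0, 25/3, -59/6]
R3 ← R3 − (2/3)·R1: [0, 2/3, -2/3]
R4 ← R4 + (1/2)·R1: [0, -11, 25/2]
R5 ← R5 − (1/2)·R1: [0, -2, 5/2]
R3 ← R3 − (2/25)·R2: [0, 0, 3/25]
R4 ← R4 + (33/25)·R2: [0, 0, -12/25]
R5 ← R5 + (6/25)·R2: [0, 0, 7/50]
R4 ← R4 + (4)·R3: [0, 0, 0]
R5 ← R5 − (7/6)·R3: [0, 0, 0]
Echelon form has 3 nonzero rows, so rank(A) = 3.
The column space has dimension equal to the rank: 3.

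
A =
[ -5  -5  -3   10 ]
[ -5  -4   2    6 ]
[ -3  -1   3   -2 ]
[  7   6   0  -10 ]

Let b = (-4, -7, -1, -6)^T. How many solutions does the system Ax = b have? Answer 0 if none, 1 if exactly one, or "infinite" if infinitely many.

Row reduce the augmented matrix [A | b].
R2 ← R2 − R1: [0, 1, 5, -4, -3]
R3 ← R3 − (3/5)·R1: [0, 2, 24/5, -8, 7/5]
R4 ← R4 + (7/5)·R1: [0, -1, -21/5, 4, -58/5]
R3 ← R3 − (2)·R2: [0, 0, -26/5, 0, 37/5]
R4 ← R4 + R2: [0, 0, 4/5, 0, -73/5]
R4 ← R4 + (2/13)·R3: [0, 0, 0, 0, -175/13]
The echelon form has 4 nonzero rows; the last pivot sits in the augmented column, so rank(A) = 3 but rank([A|b]) = 4.
Since the ranks differ, the system is inconsistent.
It has no solutions.

0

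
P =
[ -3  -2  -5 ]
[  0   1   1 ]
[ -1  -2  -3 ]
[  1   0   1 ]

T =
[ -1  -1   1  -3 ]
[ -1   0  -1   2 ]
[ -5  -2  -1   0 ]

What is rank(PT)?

2

First compute PT:
[[ 30,  13,   4,   5],
 [ -6,  -2,  -2,   2],
 [ 18,   7,   4,  -1],
 [ -6,  -3,   0,  -3]]
Now row reduce the product.
R2 ← R2 + (1/5)·R1: [0, 3/5, -6/5, 3]
R3 ← R3 − (3/5)·R1: [0, -4/5, 8/5, -4]
R4 ← R4 + (1/5)·R1: [0, -2/5, 4/5, -2]
R3 ← R3 + (4/3)·R2: [0, 0, 0, 0]
R4 ← R4 + (2/3)·R2: [0, 0, 0, 0]
2 nonzero rows, so rank(PT) = 2.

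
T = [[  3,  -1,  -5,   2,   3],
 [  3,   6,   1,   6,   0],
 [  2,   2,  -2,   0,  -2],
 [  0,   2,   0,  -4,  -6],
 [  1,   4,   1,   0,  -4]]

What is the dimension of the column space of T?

Row reduce to echelon form.
R2 ← R2 − R1: [0, 7, 6, 4, -3]
R3 ← R3 − (2/3)·R1: [0, 8/3, 4/3, -4/3, -4]
R5 ← R5 − (1/3)·R1: [0, 13/3, 8/3, -2/3, -5]
R3 ← R3 − (8/21)·R2: [0, 0, -20/21, -20/7, -20/7]
R4 ← R4 − (2/7)·R2: [0, 0, -12/7, -36/7, -36/7]
R5 ← R5 − (13/21)·R2: [0, 0, -22/21, -22/7, -22/7]
R4 ← R4 − (9/5)·R3: [0, 0, 0, 0, 0]
R5 ← R5 − (11/10)·R3: [0, 0, 0, 0, 0]
Echelon form has 3 nonzero rows, so rank(T) = 3.
The column space has dimension equal to the rank: 3.

3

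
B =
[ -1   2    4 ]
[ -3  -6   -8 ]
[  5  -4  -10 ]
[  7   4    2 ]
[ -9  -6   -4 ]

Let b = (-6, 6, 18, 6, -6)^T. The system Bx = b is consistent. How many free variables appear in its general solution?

Row reduce the augmented matrix [B | b].
R2 ← R2 − (3)·R1: [0, -12, -20, 24]
R3 ← R3 + (5)·R1: [0, 6, 10, -12]
R4 ← R4 + (7)·R1: [0, 18, 30, -36]
R5 ← R5 − (9)·R1: [0, -24, -40, 48]
R3 ← R3 + (1/2)·R2: [0, 0, 0, 0]
R4 ← R4 + (3/2)·R2: [0, 0, 0, 0]
R5 ← R5 − (2)·R2: [0, 0, 0, 0]
The echelon form has 2 nonzero rows, and every pivot lies in the first 3 columns, so rank(B) = rank([B|b]) = 2.
The system is consistent.
Free variables = (unknowns) − (rank) = 3 − 2 = 1.

1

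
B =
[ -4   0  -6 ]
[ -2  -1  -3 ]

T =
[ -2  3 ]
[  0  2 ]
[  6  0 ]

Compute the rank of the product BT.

2

First compute BT:
[[-28, -12],
 [-14,  -8]]
Now row reduce the product.
R2 ← R2 − (1/2)·R1: [0, -2]
2 nonzero rows, so rank(BT) = 2.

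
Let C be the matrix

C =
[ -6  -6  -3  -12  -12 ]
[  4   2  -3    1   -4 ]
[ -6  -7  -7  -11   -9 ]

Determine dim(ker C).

Row reduce to echelon form.
R2 ← R2 + (2/3)·R1: [0, -2, -5, -7, -12]
R3 ← R3 − R1: [0, -1, -4, 1, 3]
R3 ← R3 − (1/2)·R2: [0, 0, -3/2, 9/2, 9]
3 nonzero rows, so rank(C) = 3.
C has 5 columns; by rank–nullity, nullity = 5 − 3 = 2.

2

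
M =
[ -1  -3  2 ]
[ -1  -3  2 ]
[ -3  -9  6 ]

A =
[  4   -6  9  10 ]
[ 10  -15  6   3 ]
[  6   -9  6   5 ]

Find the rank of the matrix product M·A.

First compute MA:
[[-22,  33, -15,  -9],
 [-22,  33, -15,  -9],
 [-66,  99, -45, -27]]
Now row reduce the product.
R2 ← R2 − R1: [0, 0, 0, 0]
R3 ← R3 − (3)·R1: [0, 0, 0, 0]
1 nonzero row, so rank(MA) = 1.

1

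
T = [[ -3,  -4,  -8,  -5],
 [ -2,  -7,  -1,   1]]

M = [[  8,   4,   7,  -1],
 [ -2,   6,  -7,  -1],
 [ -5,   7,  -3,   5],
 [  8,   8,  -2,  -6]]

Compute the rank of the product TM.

First compute TM:
[[-16, -132,  41,  -3],
 [ 11, -49,  36,  -2]]
Now row reduce the product.
R2 ← R2 + (11/16)·R1: [0, -559/4, 1027/16, -65/16]
2 nonzero rows, so rank(TM) = 2.

2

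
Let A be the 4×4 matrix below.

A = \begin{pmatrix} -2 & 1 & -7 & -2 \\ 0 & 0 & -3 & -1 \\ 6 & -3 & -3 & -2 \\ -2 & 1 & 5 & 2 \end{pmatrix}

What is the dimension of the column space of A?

Row reduce to echelon form.
R3 ← R3 + (3)·R1: [0, 0, -24, -8]
R4 ← R4 − R1: [0, 0, 12, 4]
R3 ← R3 − (8)·R2: [0, 0, 0, 0]
R4 ← R4 + (4)·R2: [0, 0, 0, 0]
Echelon form has 2 nonzero rows, so rank(A) = 2.
The column space has dimension equal to the rank: 2.

2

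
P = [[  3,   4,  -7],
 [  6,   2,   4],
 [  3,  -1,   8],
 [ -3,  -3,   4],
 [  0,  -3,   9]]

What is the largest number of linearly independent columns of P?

2

Row reduce to echelon form.
R2 ← R2 − (2)·R1: [0, -6, 18]
R3 ← R3 − R1: [0, -5, 15]
R4 ← R4 + R1: [0, 1, -3]
R3 ← R3 − (5/6)·R2: [0, 0, 0]
R4 ← R4 + (1/6)·R2: [0, 0, 0]
R5 ← R5 − (1/2)·R2: [0, 0, 0]
Echelon form has 2 nonzero rows, so rank(P) = 2.
The rank gives the maximum number of linearly independent columns: 2.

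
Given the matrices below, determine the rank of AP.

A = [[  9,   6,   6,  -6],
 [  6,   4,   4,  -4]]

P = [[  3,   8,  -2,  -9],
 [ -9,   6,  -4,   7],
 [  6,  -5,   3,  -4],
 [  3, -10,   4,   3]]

1

First compute AP:
[[ -9, 138, -48, -81],
 [ -6,  92, -32, -54]]
Now row reduce the product.
R2 ← R2 − (2/3)·R1: [0, 0, 0, 0]
1 nonzero row, so rank(AP) = 1.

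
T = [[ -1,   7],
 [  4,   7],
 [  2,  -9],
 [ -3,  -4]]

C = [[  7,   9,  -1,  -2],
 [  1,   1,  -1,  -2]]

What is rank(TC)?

First compute TC:
[[  0,  -2,  -6, -12],
 [ 35,  43, -11, -22],
 [  5,   9,   7,  14],
 [-25, -31,   7,  14]]
Now row reduce the product.
Swap R1 ↔ R2
R3 ← R3 − (1/7)·R1: [0, 20/7, 60/7, 120/7]
R4 ← R4 + (5/7)·R1: [0, -2/7, -6/7, -12/7]
R3 ← R3 + (10/7)·R2: [0, 0, 0, 0]
R4 ← R4 − (1/7)·R2: [0, 0, 0, 0]
2 nonzero rows, so rank(TC) = 2.

2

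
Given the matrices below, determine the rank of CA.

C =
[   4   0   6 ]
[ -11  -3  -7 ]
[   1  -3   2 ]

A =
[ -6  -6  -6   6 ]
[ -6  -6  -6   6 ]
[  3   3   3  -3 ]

First compute CA:
[[ -6,  -6,  -6,   6],
 [ 63,  63,  63, -63],
 [ 18,  18,  18, -18]]
Now row reduce the product.
R2 ← R2 + (21/2)·R1: [0, 0, 0, 0]
R3 ← R3 + (3)·R1: [0, 0, 0, 0]
1 nonzero row, so rank(CA) = 1.

1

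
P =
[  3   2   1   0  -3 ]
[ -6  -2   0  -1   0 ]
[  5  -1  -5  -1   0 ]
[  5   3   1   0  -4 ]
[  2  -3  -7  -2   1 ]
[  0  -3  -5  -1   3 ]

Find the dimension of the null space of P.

1

Row reduce to echelon form.
R2 ← R2 + (2)·R1: [0, 2, 2, -1, -6]
R3 ← R3 − (5/3)·R1: [0, -13/3, -20/3, -1, 5]
R4 ← R4 − (5/3)·R1: [0, -1/3, -2/3, 0, 1]
R5 ← R5 − (2/3)·R1: [0, -13/3, -23/3, -2, 3]
R3 ← R3 + (13/6)·R2: [0, 0, -7/3, -19/6, -8]
R4 ← R4 + (1/6)·R2: [0, 0, -1/3, -1/6, 0]
R5 ← R5 + (13/6)·R2: [0, 0, -10/3, -25/6, -10]
R6 ← R6 + (3/2)·R2: [0, 0, -2, -5/2, -6]
R4 ← R4 − (1/7)·R3: [0, 0, 0, 2/7, 8/7]
R5 ← R5 − (10/7)·R3: [0, 0, 0, 5/14, 10/7]
R6 ← R6 − (6/7)·R3: [0, 0, 0, 3/14, 6/7]
R5 ← R5 − (5/4)·R4: [0, 0, 0, 0, 0]
R6 ← R6 − (3/4)·R4: [0, 0, 0, 0, 0]
4 nonzero rows, so rank(P) = 4.
P has 5 columns; by rank–nullity, nullity = 5 − 4 = 1.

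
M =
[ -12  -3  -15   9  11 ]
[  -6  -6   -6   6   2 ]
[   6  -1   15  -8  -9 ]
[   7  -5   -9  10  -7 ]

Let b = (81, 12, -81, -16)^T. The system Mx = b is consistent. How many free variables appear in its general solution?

2

Row reduce the augmented matrix [M | b].
R2 ← R2 − (1/2)·R1: [0, -9/2, 3/2, 3/2, -7/2, -57/2]
R3 ← R3 + (1/2)·R1: [0, -5/2, 15/2, -7/2, -7/2, -81/2]
R4 ← R4 + (7/12)·R1: [0, -27/4, -71/4, 61/4, -7/12, 125/4]
R3 ← R3 − (5/9)·R2: [0, 0, 20/3, -13/3, -14/9, -74/3]
R4 ← R4 − (3/2)·R2: [0, 0, -20, 13, 14/3, 74]
R4 ← R4 + (3)·R3: [0, 0, 0, 0, 0, 0]
The echelon form has 3 nonzero rows, and every pivot lies in the first 5 columns, so rank(M) = rank([M|b]) = 3.
The system is consistent.
Free variables = (unknowns) − (rank) = 5 − 3 = 2.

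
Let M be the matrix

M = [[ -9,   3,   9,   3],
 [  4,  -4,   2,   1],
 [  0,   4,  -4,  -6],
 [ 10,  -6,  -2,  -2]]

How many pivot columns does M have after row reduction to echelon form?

3

Row reduce to echelon form.
R2 ← R2 + (4/9)·R1: [0, -8/3, 6, 7/3]
R4 ← R4 + (10/9)·R1: [0, -8/3, 8, 4/3]
R3 ← R3 + (3/2)·R2: [0, 0, 5, -5/2]
R4 ← R4 − R2: [0, 0, 2, -1]
R4 ← R4 − (2/5)·R3: [0, 0, 0, 0]
Echelon form has 3 nonzero rows, so rank(M) = 3.
Each nonzero row contributes one pivot column: 3 pivot columns.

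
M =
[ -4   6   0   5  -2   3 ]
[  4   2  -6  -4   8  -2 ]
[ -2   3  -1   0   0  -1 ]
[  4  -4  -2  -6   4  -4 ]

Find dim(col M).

3

Row reduce to echelon form.
R2 ← R2 + R1: [0, 8, -6, 1, 6, 1]
R3 ← R3 − (1/2)·R1: [0, 0, -1, -5/2, 1, -5/2]
R4 ← R4 + R1: [0, 2, -2, -1, 2, -1]
R4 ← R4 − (1/4)·R2: [0, 0, -1/2, -5/4, 1/2, -5/4]
R4 ← R4 − (1/2)·R3: [0, 0, 0, 0, 0, 0]
Echelon form has 3 nonzero rows, so rank(M) = 3.
The column space has dimension equal to the rank: 3.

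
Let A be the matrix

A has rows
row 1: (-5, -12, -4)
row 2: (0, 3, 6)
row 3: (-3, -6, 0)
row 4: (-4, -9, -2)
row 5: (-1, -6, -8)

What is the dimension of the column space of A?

2

Row reduce to echelon form.
R3 ← R3 − (3/5)·R1: [0, 6/5, 12/5]
R4 ← R4 − (4/5)·R1: [0, 3/5, 6/5]
R5 ← R5 − (1/5)·R1: [0, -18/5, -36/5]
R3 ← R3 − (2/5)·R2: [0, 0, 0]
R4 ← R4 − (1/5)·R2: [0, 0, 0]
R5 ← R5 + (6/5)·R2: [0, 0, 0]
Echelon form has 2 nonzero rows, so rank(A) = 2.
The column space has dimension equal to the rank: 2.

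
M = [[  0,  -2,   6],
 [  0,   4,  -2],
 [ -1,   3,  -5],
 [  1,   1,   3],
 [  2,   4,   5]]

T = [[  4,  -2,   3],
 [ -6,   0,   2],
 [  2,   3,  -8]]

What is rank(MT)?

3

First compute MT:
[[ 24,  18, -52],
 [-28,  -6,  24],
 [-32, -13,  43],
 [  4,   7, -19],
 [ -6,  11, -26]]
Now row reduce the product.
R2 ← R2 + (7/6)·R1: [0, 15, -110/3]
R3 ← R3 + (4/3)·R1: [0, 11, -79/3]
R4 ← R4 − (1/6)·R1: [0, 4, -31/3]
R5 ← R5 + (1/4)·R1: [0, 31/2, -39]
R3 ← R3 − (11/15)·R2: [0, 0, 5/9]
R4 ← R4 − (4/15)·R2: [0, 0, -5/9]
R5 ← R5 − (31/30)·R2: [0, 0, -10/9]
R4 ← R4 + R3: [0, 0, 0]
R5 ← R5 + (2)·R3: [0, 0, 0]
3 nonzero rows, so rank(MT) = 3.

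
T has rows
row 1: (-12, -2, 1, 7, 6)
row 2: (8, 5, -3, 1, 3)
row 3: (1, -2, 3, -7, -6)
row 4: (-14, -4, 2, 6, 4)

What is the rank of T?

Row reduce to echelon form.
R2 ← R2 + (2/3)·R1: [0, 11/3, -7/3, 17/3, 7]
R3 ← R3 + (1/12)·R1: [0, -13/6, 37/12, -77/12, -11/2]
R4 ← R4 − (7/6)·R1: [0, -5/3, 5/6, -13/6, -3]
R3 ← R3 + (13/22)·R2: [0, 0, 75/44, -135/44, -15/11]
R4 ← R4 + (5/11)·R2: [0, 0, -5/22, 9/22, 2/11]
R4 ← R4 + (2/15)·R3: [0, 0, 0, 0, 0]
Echelon form has 3 nonzero rows, so rank(T) = 3.

3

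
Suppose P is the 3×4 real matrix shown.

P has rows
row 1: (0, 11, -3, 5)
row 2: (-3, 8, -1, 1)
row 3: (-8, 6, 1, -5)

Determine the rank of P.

Row reduce to echelon form.
Swap R1 ↔ R2
R3 ← R3 − (8/3)·R1: [0, -46/3, 11/3, -23/3]
R3 ← R3 + (46/33)·R2: [0, 0, -17/33, -23/33]
Echelon form has 3 nonzero rows, so rank(P) = 3.

3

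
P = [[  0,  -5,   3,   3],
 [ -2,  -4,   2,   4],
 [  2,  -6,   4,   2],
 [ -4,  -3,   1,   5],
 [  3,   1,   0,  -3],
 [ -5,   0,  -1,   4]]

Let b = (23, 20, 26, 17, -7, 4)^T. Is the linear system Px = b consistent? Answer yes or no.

yes

Row reduce the augmented matrix [P | b].
Swap R1 ↔ R2
R3 ← R3 + R1: [0, -10, 6, 6, 46]
R4 ← R4 − (2)·R1: [0, 5, -3, -3, -23]
R5 ← R5 + (3/2)·R1: [0, -5, 3, 3, 23]
R6 ← R6 − (5/2)·R1: [0, 10, -6, -6, -46]
R3 ← R3 − (2)·R2: [0, 0, 0, 0, 0]
R4 ← R4 + R2: [0, 0, 0, 0, 0]
R5 ← R5 − R2: [0, 0, 0, 0, 0]
R6 ← R6 + (2)·R2: [0, 0, 0, 0, 0]
The echelon form has 2 nonzero rows, and every pivot lies in the first 4 columns, so rank(P) = rank([P|b]) = 2.
The system is consistent.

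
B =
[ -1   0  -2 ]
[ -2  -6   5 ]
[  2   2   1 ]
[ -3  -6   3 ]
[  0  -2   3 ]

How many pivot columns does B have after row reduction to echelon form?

Row reduce to echelon form.
R2 ← R2 − (2)·R1: [0, -6, 9]
R3 ← R3 + (2)·R1: [0, 2, -3]
R4 ← R4 − (3)·R1: [0, -6, 9]
R3 ← R3 + (1/3)·R2: [0, 0, 0]
R4 ← R4 − R2: [0, 0, 0]
R5 ← R5 − (1/3)·R2: [0, 0, 0]
Echelon form has 2 nonzero rows, so rank(B) = 2.
Each nonzero row contributes one pivot column: 2 pivot columns.

2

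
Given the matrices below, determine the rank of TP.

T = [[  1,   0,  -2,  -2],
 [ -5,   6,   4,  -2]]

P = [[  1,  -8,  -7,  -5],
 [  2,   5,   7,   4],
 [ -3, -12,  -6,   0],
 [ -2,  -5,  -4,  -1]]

First compute TP:
[[ 11,  26,  13,  -3],
 [ -1,  32,  61,  51]]
Now row reduce the product.
R2 ← R2 + (1/11)·R1: [0, 378/11, 684/11, 558/11]
2 nonzero rows, so rank(TP) = 2.

2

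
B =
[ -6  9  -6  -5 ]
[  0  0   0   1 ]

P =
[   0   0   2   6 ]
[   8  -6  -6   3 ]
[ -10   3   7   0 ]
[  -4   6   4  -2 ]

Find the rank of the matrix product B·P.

First compute BP:
[[152, -102, -128,   1],
 [ -4,   6,   4,  -2]]
Now row reduce the product.
R2 ← R2 + (1/38)·R1: [0, 63/19, 12/19, -75/38]
2 nonzero rows, so rank(BP) = 2.

2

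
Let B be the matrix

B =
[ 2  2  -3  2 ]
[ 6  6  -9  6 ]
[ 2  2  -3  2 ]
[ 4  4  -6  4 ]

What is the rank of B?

Row reduce to echelon form.
R2 ← R2 − (3)·R1: [0, 0, 0, 0]
R3 ← R3 − R1: [0, 0, 0, 0]
R4 ← R4 − (2)·R1: [0, 0, 0, 0]
Echelon form has 1 nonzero row, so rank(B) = 1.

1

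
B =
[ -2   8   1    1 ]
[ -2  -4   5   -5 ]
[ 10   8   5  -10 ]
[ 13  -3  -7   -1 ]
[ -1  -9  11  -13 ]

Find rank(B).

Row reduce to echelon form.
R2 ← R2 − R1: [0, -12, 4, -6]
R3 ← R3 + (5)·R1: [0, 48, 10, -5]
R4 ← R4 + (13/2)·R1: [0, 49, -1/2, 11/2]
R5 ← R5 − (1/2)·R1: [0, -13, 21/2, -27/2]
R3 ← R3 + (4)·R2: [0, 0, 26, -29]
R4 ← R4 + (49/12)·R2: [0, 0, 95/6, -19]
R5 ← R5 − (13/12)·R2: [0, 0, 37/6, -7]
R4 ← R4 − (95/156)·R3: [0, 0, 0, -209/156]
R5 ← R5 − (37/156)·R3: [0, 0, 0, -19/156]
R5 ← R5 − (1/11)·R4: [0, 0, 0, 0]
Echelon form has 4 nonzero rows, so rank(B) = 4.

4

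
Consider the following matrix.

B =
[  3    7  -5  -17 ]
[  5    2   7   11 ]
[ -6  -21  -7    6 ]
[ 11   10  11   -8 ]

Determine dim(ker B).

Row reduce to echelon form.
R2 ← R2 − (5/3)·R1: [0, -29/3, 46/3, 118/3]
R3 ← R3 + (2)·R1: [0, -7, -17, -28]
R4 ← R4 − (11/3)·R1: [0, -47/3, 88/3, 163/3]
R3 ← R3 − (21/29)·R2: [0, 0, -815/29, -1638/29]
R4 ← R4 − (47/29)·R2: [0, 0, 130/29, -273/29]
R4 ← R4 + (26/163)·R3: [0, 0, 0, -3003/163]
4 nonzero rows, so rank(B) = 4.
B has 4 columns; by rank–nullity, nullity = 4 − 4 = 0.

0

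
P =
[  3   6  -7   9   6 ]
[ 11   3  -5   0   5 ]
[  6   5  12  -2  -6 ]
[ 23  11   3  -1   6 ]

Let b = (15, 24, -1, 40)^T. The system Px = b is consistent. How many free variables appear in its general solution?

Row reduce the augmented matrix [P | b].
R2 ← R2 − (11/3)·R1: [0, -19, 62/3, -33, -17, -31]
R3 ← R3 − (2)·R1: [0, -7, 26, -20, -18, -31]
R4 ← R4 − (23/3)·R1: [0, -35, 170/3, -70, -40, -75]
R3 ← R3 − (7/19)·R2: [0, 0, 1048/57, -149/19, -223/19, -372/19]
R4 ← R4 − (35/19)·R2: [0, 0, 1060/57, -175/19, -165/19, -340/19]
R4 ← R4 − (265/262)·R3: [0, 0, 0, -335/262, 835/262, 250/131]
The echelon form has 4 nonzero rows, and every pivot lies in the first 5 columns, so rank(P) = rank([P|b]) = 4.
The system is consistent.
Free variables = (unknowns) − (rank) = 5 − 4 = 1.

1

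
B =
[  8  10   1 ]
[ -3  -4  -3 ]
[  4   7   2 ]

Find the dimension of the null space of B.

0

Row reduce to echelon form.
R2 ← R2 + (3/8)·R1: [0, -1/4, -21/8]
R3 ← R3 − (1/2)·R1: [0, 2, 3/2]
R3 ← R3 + (8)·R2: [0, 0, -39/2]
3 nonzero rows, so rank(B) = 3.
B has 3 columns; by rank–nullity, nullity = 3 − 3 = 0.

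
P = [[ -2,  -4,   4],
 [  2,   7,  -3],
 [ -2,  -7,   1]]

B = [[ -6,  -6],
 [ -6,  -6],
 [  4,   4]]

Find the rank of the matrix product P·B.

1

First compute PB:
[[ 52,  52],
 [-66, -66],
 [ 58,  58]]
Now row reduce the product.
R2 ← R2 + (33/26)·R1: [0, 0]
R3 ← R3 − (29/26)·R1: [0, 0]
1 nonzero row, so rank(PB) = 1.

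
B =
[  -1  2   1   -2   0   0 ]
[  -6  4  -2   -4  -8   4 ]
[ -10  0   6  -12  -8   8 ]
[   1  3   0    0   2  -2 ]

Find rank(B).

Row reduce to echelon form.
R2 ← R2 − (6)·R1: [0, -8, -8, 8, -8, 4]
R3 ← R3 − (10)·R1: [0, -20, -4, 8, -8, 8]
R4 ← R4 + R1: [0, 5, 1, -2, 2, -2]
R3 ← R3 − (5/2)·R2: [0, 0, 16, -12, 12, -2]
R4 ← R4 + (5/8)·R2: [0, 0, -4, 3, -3, 1/2]
R4 ← R4 + (1/4)·R3: [0, 0, 0, 0, 0, 0]
Echelon form has 3 nonzero rows, so rank(B) = 3.

3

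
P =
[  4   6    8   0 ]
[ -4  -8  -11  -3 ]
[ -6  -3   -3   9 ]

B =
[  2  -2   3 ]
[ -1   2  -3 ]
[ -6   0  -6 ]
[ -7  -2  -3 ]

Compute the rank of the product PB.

First compute PB:
[[-46,   4, -54],
 [ 87,  -2,  87],
 [-54, -12, -18]]
Now row reduce the product.
R2 ← R2 + (87/46)·R1: [0, 128/23, -348/23]
R3 ← R3 − (27/23)·R1: [0, -384/23, 1044/23]
R3 ← R3 + (3)·R2: [0, 0, 0]
2 nonzero rows, so rank(PB) = 2.

2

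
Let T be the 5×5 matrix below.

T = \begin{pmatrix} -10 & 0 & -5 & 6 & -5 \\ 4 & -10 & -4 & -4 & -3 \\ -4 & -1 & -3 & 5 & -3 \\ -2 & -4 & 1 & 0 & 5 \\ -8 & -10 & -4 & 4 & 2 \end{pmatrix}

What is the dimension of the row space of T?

Row reduce to echelon form.
R2 ← R2 + (2/5)·R1: [0, -10, -6, -8/5, -5]
R3 ← R3 − (2/5)·R1: [0, -1, -1, 13/5, -1]
R4 ← R4 − (1/5)·R1: [0, -4, 2, -6/5, 6]
R5 ← R5 − (4/5)·R1: [0, -10, 0, -4/5, 6]
R3 ← R3 − (1/10)·R2: [0, 0, -2/5, 69/25, -1/2]
R4 ← R4 − (2/5)·R2: [0, 0, 22/5, -14/25, 8]
R5 ← R5 − R2: [0, 0, 6, 4/5, 11]
R4 ← R4 + (11)·R3: [0, 0, 0, 149/5, 5/2]
R5 ← R5 + (15)·R3: [0, 0, 0, 211/5, 7/2]
R5 ← R5 − (211/149)·R4: [0, 0, 0, 0, -6/149]
Echelon form has 5 nonzero rows, so rank(T) = 5.
The row space has dimension equal to the rank: 5.

5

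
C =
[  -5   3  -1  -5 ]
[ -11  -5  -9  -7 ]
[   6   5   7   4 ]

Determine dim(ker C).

1

Row reduce to echelon form.
R2 ← R2 − (11/5)·R1: [0, -58/5, -34/5, 4]
R3 ← R3 + (6/5)·R1: [0, 43/5, 29/5, -2]
R3 ← R3 + (43/58)·R2: [0, 0, 22/29, 28/29]
3 nonzero rows, so rank(C) = 3.
C has 4 columns; by rank–nullity, nullity = 4 − 3 = 1.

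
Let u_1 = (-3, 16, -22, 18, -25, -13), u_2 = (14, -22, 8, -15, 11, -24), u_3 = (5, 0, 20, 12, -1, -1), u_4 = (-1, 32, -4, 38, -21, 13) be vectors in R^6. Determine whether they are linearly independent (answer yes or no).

Form the matrix with these vectors as rows and row reduce.
R2 ← R2 + (14/3)·R1: [0, 158/3, -284/3, 69, -317/3, -254/3]
R3 ← R3 + (5/3)·R1: [0, 80/3, -50/3, 42, -128/3, -68/3]
R4 ← R4 − (1/3)·R1: [0, 80/3, 10/3, 32, -38/3, 52/3]
R3 ← R3 − (40/79)·R2: [0, 0, 2470/79, 558/79, 856/79, 1596/79]
R4 ← R4 − (40/79)·R2: [0, 0, 4050/79, -232/79, 3226/79, 4756/79]
R4 ← R4 − (405/247)·R3: [0, 0, 0, -3586/247, 5698/247, 352/13]
4 nonzero rows, so the 4 vectors span a space of dimension 4.
Since 4 = 4, the vectors are linearly independent.

yes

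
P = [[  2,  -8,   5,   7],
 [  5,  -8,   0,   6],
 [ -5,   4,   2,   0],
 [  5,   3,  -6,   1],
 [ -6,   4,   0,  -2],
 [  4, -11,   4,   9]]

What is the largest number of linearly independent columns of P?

Row reduce to echelon form.
R2 ← R2 − (5/2)·R1: [0, 12, -25/2, -23/2]
R3 ← R3 + (5/2)·R1: [0, -16, 29/2, 35/2]
R4 ← R4 − (5/2)·R1: [0, 23, -37/2, -33/2]
R5 ← R5 + (3)·R1: [0, -20, 15, 19]
R6 ← R6 − (2)·R1: [0, 5, -6, -5]
R3 ← R3 + (4/3)·R2: [0, 0, -13/6, 13/6]
R4 ← R4 − (23/12)·R2: [0, 0, 131/24, 133/24]
R5 ← R5 + (5/3)·R2: [0, 0, -35/6, -1/6]
R6 ← R6 − (5/12)·R2: [0, 0, -19/24, -5/24]
R4 ← R4 + (131/52)·R3: [0, 0, 0, 11]
R5 ← R5 − (35/13)·R3: [0, 0, 0, -6]
R6 ← R6 − (19/52)·R3: [0, 0, 0, -1]
R5 ← R5 + (6/11)·R4: [0, 0, 0, 0]
R6 ← R6 + (1/11)·R4: [0, 0, 0, 0]
Echelon form has 4 nonzero rows, so rank(P) = 4.
The rank gives the maximum number of linearly independent columns: 4.

4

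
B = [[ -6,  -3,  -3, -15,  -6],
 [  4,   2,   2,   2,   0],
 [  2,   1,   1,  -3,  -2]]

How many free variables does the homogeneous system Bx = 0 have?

Row reduce to echelon form.
R2 ← R2 + (2/3)·R1: [0, 0, 0, -8, -4]
R3 ← R3 + (1/3)·R1: [0, 0, 0, -8, -4]
R3 ← R3 − R2: [0, 0, 0, 0, 0]
2 nonzero rows, so rank(B) = 2.
B has 5 columns; by rank–nullity, nullity = 5 − 2 = 3.

3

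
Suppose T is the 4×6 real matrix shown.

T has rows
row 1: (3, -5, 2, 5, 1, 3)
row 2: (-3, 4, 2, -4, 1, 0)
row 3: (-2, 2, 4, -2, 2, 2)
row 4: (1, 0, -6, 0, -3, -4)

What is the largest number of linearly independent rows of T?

Row reduce to echelon form.
R2 ← R2 + R1: [0, -1, 4, 1, 2, 3]
R3 ← R3 + (2/3)·R1: [0, -4/3, 16/3, 4/3, 8/3, 4]
R4 ← R4 − (1/3)·R1: [0, 5/3, -20/3, -5/3, -10/3, -5]
R3 ← R3 − (4/3)·R2: [0, 0, 0, 0, 0, 0]
R4 ← R4 + (5/3)·R2: [0, 0, 0, 0, 0, 0]
Echelon form has 2 nonzero rows, so rank(T) = 2.
The rank gives the maximum number of linearly independent rows: 2.

2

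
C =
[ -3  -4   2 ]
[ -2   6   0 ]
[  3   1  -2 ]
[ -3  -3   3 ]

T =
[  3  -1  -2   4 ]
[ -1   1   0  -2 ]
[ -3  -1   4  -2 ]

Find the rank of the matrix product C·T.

First compute CT:
[[-11,  -3,  14,  -8],
 [-12,   8,   4, -20],
 [ 14,   0, -14,  14],
 [-15,  -3,  18, -12]]
Now row reduce the product.
R2 ← R2 − (12/11)·R1: [0, 124/11, -124/11, -124/11]
R3 ← R3 + (14/11)·R1: [0, -42/11, 42/11, 42/11]
R4 ← R4 − (15/11)·R1: [0, 12/11, -12/11, -12/11]
R3 ← R3 + (21/62)·R2: [0, 0, 0, 0]
R4 ← R4 − (3/31)·R2: [0, 0, 0, 0]
2 nonzero rows, so rank(CT) = 2.

2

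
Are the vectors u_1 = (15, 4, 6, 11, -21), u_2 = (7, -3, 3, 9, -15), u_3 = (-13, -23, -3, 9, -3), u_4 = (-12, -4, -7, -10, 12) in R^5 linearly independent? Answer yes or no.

Form the matrix with these vectors as rows and row reduce.
R2 ← R2 − (7/15)·R1: [0, -73/15, 1/5, 58/15, -26/5]
R3 ← R3 + (13/15)·R1: [0, -293/15, 11/5, 278/15, -106/5]
R4 ← R4 + (4/5)·R1: [0, -4/5, -11/5, -6/5, -24/5]
R3 ← R3 − (293/73)·R2: [0, 0, 102/73, 220/73, -24/73]
R4 ← R4 − (12/73)·R2: [0, 0, -163/73, -134/73, -288/73]
R4 ← R4 + (163/102)·R3: [0, 0, 0, 152/51, -76/17]
4 nonzero rows, so the 4 vectors span a space of dimension 4.
Since 4 = 4, the vectors are linearly independent.

yes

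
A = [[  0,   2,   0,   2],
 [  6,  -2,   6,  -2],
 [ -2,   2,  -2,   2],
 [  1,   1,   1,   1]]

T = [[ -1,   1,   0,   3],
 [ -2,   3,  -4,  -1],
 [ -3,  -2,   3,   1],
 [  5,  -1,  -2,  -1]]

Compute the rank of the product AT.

First compute AT:
[[  6,   4, -12,  -4],
 [-30, -10,  30,  28],
 [ 14,   6, -18, -12],
 [ -1,   1,  -3,   2]]
Now row reduce the product.
R2 ← R2 + (5)·R1: [0, 10, -30, 8]
R3 ← R3 − (7/3)·R1: [0, -10/3, 10, -8/3]
R4 ← R4 + (1/6)·R1: [0, 5/3, -5, 4/3]
R3 ← R3 + (1/3)·R2: [0, 0, 0, 0]
R4 ← R4 − (1/6)·R2: [0, 0, 0, 0]
2 nonzero rows, so rank(AT) = 2.

2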